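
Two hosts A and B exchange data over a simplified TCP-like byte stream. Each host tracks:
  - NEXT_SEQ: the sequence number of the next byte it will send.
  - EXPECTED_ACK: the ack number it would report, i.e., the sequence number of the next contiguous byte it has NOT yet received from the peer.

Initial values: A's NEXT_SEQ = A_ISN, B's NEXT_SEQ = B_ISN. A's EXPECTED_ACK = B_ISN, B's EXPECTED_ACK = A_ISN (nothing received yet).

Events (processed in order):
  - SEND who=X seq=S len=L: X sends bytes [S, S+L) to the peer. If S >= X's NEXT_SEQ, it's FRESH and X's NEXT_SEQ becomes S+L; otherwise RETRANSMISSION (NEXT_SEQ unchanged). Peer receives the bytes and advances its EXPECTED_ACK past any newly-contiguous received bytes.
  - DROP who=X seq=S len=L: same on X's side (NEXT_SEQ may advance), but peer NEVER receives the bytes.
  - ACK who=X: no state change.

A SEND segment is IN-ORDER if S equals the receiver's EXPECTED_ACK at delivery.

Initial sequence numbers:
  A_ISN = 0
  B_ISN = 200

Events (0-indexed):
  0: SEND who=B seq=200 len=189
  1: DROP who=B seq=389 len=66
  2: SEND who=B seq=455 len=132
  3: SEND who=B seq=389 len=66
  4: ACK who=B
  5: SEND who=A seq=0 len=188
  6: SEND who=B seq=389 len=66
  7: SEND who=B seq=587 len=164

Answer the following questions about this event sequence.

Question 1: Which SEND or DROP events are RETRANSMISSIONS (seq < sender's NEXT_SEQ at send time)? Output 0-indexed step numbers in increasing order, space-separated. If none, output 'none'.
Step 0: SEND seq=200 -> fresh
Step 1: DROP seq=389 -> fresh
Step 2: SEND seq=455 -> fresh
Step 3: SEND seq=389 -> retransmit
Step 5: SEND seq=0 -> fresh
Step 6: SEND seq=389 -> retransmit
Step 7: SEND seq=587 -> fresh

Answer: 3 6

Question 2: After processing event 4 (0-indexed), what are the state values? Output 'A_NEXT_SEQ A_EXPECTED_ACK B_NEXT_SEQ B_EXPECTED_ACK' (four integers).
After event 0: A_seq=0 A_ack=389 B_seq=389 B_ack=0
After event 1: A_seq=0 A_ack=389 B_seq=455 B_ack=0
After event 2: A_seq=0 A_ack=389 B_seq=587 B_ack=0
After event 3: A_seq=0 A_ack=587 B_seq=587 B_ack=0
After event 4: A_seq=0 A_ack=587 B_seq=587 B_ack=0

0 587 587 0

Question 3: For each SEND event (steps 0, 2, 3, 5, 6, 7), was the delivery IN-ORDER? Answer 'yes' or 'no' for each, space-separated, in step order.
Step 0: SEND seq=200 -> in-order
Step 2: SEND seq=455 -> out-of-order
Step 3: SEND seq=389 -> in-order
Step 5: SEND seq=0 -> in-order
Step 6: SEND seq=389 -> out-of-order
Step 7: SEND seq=587 -> in-order

Answer: yes no yes yes no yes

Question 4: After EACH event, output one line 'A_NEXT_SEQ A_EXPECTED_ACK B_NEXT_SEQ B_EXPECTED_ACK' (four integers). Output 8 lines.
0 389 389 0
0 389 455 0
0 389 587 0
0 587 587 0
0 587 587 0
188 587 587 188
188 587 587 188
188 751 751 188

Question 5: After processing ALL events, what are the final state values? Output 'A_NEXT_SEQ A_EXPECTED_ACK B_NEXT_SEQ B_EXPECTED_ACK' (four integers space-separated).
After event 0: A_seq=0 A_ack=389 B_seq=389 B_ack=0
After event 1: A_seq=0 A_ack=389 B_seq=455 B_ack=0
After event 2: A_seq=0 A_ack=389 B_seq=587 B_ack=0
After event 3: A_seq=0 A_ack=587 B_seq=587 B_ack=0
After event 4: A_seq=0 A_ack=587 B_seq=587 B_ack=0
After event 5: A_seq=188 A_ack=587 B_seq=587 B_ack=188
After event 6: A_seq=188 A_ack=587 B_seq=587 B_ack=188
After event 7: A_seq=188 A_ack=751 B_seq=751 B_ack=188

Answer: 188 751 751 188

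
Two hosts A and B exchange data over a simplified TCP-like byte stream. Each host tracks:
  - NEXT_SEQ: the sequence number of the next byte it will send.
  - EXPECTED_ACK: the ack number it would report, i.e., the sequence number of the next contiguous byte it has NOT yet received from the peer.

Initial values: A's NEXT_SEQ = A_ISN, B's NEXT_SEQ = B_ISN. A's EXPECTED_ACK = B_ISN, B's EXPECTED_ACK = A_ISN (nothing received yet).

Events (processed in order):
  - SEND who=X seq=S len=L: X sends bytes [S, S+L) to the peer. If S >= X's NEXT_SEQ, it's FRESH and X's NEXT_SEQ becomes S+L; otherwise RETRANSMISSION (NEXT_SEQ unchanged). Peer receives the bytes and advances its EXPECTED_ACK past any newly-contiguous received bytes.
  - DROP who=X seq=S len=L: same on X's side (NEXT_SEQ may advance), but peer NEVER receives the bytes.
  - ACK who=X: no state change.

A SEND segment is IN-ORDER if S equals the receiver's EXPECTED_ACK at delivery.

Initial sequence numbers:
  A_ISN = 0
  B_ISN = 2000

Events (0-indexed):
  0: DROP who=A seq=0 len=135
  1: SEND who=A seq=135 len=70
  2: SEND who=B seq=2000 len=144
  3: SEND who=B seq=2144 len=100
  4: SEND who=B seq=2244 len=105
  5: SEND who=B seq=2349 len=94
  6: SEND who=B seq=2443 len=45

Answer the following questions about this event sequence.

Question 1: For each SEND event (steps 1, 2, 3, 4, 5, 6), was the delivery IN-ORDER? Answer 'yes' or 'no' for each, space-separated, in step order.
Answer: no yes yes yes yes yes

Derivation:
Step 1: SEND seq=135 -> out-of-order
Step 2: SEND seq=2000 -> in-order
Step 3: SEND seq=2144 -> in-order
Step 4: SEND seq=2244 -> in-order
Step 5: SEND seq=2349 -> in-order
Step 6: SEND seq=2443 -> in-order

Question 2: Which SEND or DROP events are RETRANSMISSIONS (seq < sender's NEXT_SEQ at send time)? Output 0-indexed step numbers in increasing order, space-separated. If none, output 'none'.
Answer: none

Derivation:
Step 0: DROP seq=0 -> fresh
Step 1: SEND seq=135 -> fresh
Step 2: SEND seq=2000 -> fresh
Step 3: SEND seq=2144 -> fresh
Step 4: SEND seq=2244 -> fresh
Step 5: SEND seq=2349 -> fresh
Step 6: SEND seq=2443 -> fresh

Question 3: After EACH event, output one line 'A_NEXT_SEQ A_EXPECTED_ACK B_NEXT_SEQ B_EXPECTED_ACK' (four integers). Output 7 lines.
135 2000 2000 0
205 2000 2000 0
205 2144 2144 0
205 2244 2244 0
205 2349 2349 0
205 2443 2443 0
205 2488 2488 0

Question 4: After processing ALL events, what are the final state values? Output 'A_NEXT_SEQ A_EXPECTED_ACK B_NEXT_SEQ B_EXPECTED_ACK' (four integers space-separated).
Answer: 205 2488 2488 0

Derivation:
After event 0: A_seq=135 A_ack=2000 B_seq=2000 B_ack=0
After event 1: A_seq=205 A_ack=2000 B_seq=2000 B_ack=0
After event 2: A_seq=205 A_ack=2144 B_seq=2144 B_ack=0
After event 3: A_seq=205 A_ack=2244 B_seq=2244 B_ack=0
After event 4: A_seq=205 A_ack=2349 B_seq=2349 B_ack=0
After event 5: A_seq=205 A_ack=2443 B_seq=2443 B_ack=0
After event 6: A_seq=205 A_ack=2488 B_seq=2488 B_ack=0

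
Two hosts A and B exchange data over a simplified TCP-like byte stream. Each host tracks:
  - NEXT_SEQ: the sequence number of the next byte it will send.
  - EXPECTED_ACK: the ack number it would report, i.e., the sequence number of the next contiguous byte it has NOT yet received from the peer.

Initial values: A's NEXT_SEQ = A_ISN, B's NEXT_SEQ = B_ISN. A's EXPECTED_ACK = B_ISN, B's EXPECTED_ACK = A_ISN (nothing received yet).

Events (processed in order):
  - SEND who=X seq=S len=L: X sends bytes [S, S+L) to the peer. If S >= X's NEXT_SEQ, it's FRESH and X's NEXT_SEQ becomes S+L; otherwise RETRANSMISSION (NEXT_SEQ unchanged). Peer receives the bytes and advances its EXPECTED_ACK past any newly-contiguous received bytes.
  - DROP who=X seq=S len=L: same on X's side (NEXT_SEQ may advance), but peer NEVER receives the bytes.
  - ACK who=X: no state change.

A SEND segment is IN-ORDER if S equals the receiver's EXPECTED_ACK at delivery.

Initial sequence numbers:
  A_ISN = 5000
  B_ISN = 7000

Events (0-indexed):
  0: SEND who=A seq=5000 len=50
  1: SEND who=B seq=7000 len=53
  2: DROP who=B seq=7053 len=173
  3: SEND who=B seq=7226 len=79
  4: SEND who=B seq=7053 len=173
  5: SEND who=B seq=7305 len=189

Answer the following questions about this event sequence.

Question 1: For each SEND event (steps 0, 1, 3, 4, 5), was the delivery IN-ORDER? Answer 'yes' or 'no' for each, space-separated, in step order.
Step 0: SEND seq=5000 -> in-order
Step 1: SEND seq=7000 -> in-order
Step 3: SEND seq=7226 -> out-of-order
Step 4: SEND seq=7053 -> in-order
Step 5: SEND seq=7305 -> in-order

Answer: yes yes no yes yes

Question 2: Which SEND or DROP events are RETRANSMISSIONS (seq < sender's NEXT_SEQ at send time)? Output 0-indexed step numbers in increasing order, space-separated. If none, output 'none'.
Answer: 4

Derivation:
Step 0: SEND seq=5000 -> fresh
Step 1: SEND seq=7000 -> fresh
Step 2: DROP seq=7053 -> fresh
Step 3: SEND seq=7226 -> fresh
Step 4: SEND seq=7053 -> retransmit
Step 5: SEND seq=7305 -> fresh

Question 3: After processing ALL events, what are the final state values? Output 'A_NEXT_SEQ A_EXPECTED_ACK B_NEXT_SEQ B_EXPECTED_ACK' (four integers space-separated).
After event 0: A_seq=5050 A_ack=7000 B_seq=7000 B_ack=5050
After event 1: A_seq=5050 A_ack=7053 B_seq=7053 B_ack=5050
After event 2: A_seq=5050 A_ack=7053 B_seq=7226 B_ack=5050
After event 3: A_seq=5050 A_ack=7053 B_seq=7305 B_ack=5050
After event 4: A_seq=5050 A_ack=7305 B_seq=7305 B_ack=5050
After event 5: A_seq=5050 A_ack=7494 B_seq=7494 B_ack=5050

Answer: 5050 7494 7494 5050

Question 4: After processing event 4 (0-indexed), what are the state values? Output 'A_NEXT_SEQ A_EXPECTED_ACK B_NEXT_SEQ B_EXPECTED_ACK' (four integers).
After event 0: A_seq=5050 A_ack=7000 B_seq=7000 B_ack=5050
After event 1: A_seq=5050 A_ack=7053 B_seq=7053 B_ack=5050
After event 2: A_seq=5050 A_ack=7053 B_seq=7226 B_ack=5050
After event 3: A_seq=5050 A_ack=7053 B_seq=7305 B_ack=5050
After event 4: A_seq=5050 A_ack=7305 B_seq=7305 B_ack=5050

5050 7305 7305 5050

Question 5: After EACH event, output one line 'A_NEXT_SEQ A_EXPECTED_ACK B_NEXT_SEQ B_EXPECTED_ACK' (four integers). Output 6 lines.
5050 7000 7000 5050
5050 7053 7053 5050
5050 7053 7226 5050
5050 7053 7305 5050
5050 7305 7305 5050
5050 7494 7494 5050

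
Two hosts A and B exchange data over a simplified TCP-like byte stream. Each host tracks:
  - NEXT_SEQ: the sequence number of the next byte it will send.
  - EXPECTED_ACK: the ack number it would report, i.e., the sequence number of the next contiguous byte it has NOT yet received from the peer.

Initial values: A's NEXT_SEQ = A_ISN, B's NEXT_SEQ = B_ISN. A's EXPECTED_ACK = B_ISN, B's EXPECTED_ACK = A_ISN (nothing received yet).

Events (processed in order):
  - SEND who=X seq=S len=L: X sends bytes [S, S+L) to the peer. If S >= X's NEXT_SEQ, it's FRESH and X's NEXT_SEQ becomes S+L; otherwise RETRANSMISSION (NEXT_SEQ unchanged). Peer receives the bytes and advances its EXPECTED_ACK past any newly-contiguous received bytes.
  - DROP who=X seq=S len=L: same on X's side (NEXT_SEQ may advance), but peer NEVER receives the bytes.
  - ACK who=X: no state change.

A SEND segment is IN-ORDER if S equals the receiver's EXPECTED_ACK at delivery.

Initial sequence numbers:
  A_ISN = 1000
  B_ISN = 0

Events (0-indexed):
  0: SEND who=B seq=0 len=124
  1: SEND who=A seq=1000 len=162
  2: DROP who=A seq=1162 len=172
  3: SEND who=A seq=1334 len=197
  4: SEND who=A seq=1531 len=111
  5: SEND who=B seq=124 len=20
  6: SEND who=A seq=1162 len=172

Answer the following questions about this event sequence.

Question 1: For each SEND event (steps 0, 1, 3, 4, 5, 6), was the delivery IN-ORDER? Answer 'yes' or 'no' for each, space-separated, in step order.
Step 0: SEND seq=0 -> in-order
Step 1: SEND seq=1000 -> in-order
Step 3: SEND seq=1334 -> out-of-order
Step 4: SEND seq=1531 -> out-of-order
Step 5: SEND seq=124 -> in-order
Step 6: SEND seq=1162 -> in-order

Answer: yes yes no no yes yes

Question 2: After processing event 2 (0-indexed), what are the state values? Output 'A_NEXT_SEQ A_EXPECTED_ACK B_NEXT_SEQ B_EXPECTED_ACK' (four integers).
After event 0: A_seq=1000 A_ack=124 B_seq=124 B_ack=1000
After event 1: A_seq=1162 A_ack=124 B_seq=124 B_ack=1162
After event 2: A_seq=1334 A_ack=124 B_seq=124 B_ack=1162

1334 124 124 1162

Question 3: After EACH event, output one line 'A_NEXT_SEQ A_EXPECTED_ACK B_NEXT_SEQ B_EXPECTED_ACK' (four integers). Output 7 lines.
1000 124 124 1000
1162 124 124 1162
1334 124 124 1162
1531 124 124 1162
1642 124 124 1162
1642 144 144 1162
1642 144 144 1642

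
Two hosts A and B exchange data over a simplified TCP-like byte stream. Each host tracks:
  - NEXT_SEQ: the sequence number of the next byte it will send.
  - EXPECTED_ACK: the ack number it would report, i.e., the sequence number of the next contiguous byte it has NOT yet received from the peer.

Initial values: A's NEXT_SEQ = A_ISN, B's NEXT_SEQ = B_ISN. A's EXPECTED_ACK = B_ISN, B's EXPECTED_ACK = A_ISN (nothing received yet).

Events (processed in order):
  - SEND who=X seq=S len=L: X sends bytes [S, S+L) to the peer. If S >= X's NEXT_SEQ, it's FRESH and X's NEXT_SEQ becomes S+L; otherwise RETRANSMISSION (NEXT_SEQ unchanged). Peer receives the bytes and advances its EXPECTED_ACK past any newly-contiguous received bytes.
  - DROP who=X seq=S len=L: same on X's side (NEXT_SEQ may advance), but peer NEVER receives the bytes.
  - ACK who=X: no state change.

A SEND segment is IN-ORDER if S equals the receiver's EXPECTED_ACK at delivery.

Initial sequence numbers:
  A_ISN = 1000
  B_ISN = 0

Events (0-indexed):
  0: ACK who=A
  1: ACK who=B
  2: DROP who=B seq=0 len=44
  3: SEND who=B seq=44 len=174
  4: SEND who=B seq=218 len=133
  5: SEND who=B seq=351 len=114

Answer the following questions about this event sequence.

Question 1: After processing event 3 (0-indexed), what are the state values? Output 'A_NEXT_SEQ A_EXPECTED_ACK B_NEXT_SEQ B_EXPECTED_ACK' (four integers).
After event 0: A_seq=1000 A_ack=0 B_seq=0 B_ack=1000
After event 1: A_seq=1000 A_ack=0 B_seq=0 B_ack=1000
After event 2: A_seq=1000 A_ack=0 B_seq=44 B_ack=1000
After event 3: A_seq=1000 A_ack=0 B_seq=218 B_ack=1000

1000 0 218 1000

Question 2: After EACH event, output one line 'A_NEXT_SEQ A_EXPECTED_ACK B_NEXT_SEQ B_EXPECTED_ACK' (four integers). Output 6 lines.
1000 0 0 1000
1000 0 0 1000
1000 0 44 1000
1000 0 218 1000
1000 0 351 1000
1000 0 465 1000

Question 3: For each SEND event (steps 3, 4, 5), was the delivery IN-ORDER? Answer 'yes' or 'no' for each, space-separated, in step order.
Answer: no no no

Derivation:
Step 3: SEND seq=44 -> out-of-order
Step 4: SEND seq=218 -> out-of-order
Step 5: SEND seq=351 -> out-of-order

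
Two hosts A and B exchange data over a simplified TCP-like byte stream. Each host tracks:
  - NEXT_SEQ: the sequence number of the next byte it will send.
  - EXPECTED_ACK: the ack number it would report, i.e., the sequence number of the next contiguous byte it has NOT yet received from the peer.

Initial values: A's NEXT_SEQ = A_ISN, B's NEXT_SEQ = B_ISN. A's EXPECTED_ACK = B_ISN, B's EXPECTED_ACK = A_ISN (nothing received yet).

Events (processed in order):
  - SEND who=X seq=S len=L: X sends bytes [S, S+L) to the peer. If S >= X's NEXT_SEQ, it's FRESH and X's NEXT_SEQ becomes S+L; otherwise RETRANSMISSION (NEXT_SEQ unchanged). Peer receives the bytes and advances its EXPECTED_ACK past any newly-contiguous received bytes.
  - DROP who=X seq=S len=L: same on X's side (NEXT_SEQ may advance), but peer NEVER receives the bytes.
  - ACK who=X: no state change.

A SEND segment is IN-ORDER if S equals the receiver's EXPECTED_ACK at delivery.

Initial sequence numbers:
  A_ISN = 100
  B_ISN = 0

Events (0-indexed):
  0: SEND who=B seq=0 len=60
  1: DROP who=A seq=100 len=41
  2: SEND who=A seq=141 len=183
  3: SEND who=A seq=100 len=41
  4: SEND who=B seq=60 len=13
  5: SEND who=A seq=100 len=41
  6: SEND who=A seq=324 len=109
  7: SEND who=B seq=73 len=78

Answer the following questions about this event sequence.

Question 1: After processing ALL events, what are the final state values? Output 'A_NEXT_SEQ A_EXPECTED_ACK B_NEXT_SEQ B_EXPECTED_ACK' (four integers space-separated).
Answer: 433 151 151 433

Derivation:
After event 0: A_seq=100 A_ack=60 B_seq=60 B_ack=100
After event 1: A_seq=141 A_ack=60 B_seq=60 B_ack=100
After event 2: A_seq=324 A_ack=60 B_seq=60 B_ack=100
After event 3: A_seq=324 A_ack=60 B_seq=60 B_ack=324
After event 4: A_seq=324 A_ack=73 B_seq=73 B_ack=324
After event 5: A_seq=324 A_ack=73 B_seq=73 B_ack=324
After event 6: A_seq=433 A_ack=73 B_seq=73 B_ack=433
After event 7: A_seq=433 A_ack=151 B_seq=151 B_ack=433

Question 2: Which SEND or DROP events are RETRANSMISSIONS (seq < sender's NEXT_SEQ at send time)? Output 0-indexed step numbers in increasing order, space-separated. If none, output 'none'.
Answer: 3 5

Derivation:
Step 0: SEND seq=0 -> fresh
Step 1: DROP seq=100 -> fresh
Step 2: SEND seq=141 -> fresh
Step 3: SEND seq=100 -> retransmit
Step 4: SEND seq=60 -> fresh
Step 5: SEND seq=100 -> retransmit
Step 6: SEND seq=324 -> fresh
Step 7: SEND seq=73 -> fresh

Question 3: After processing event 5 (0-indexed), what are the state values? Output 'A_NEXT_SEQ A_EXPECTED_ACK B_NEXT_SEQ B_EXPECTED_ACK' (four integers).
After event 0: A_seq=100 A_ack=60 B_seq=60 B_ack=100
After event 1: A_seq=141 A_ack=60 B_seq=60 B_ack=100
After event 2: A_seq=324 A_ack=60 B_seq=60 B_ack=100
After event 3: A_seq=324 A_ack=60 B_seq=60 B_ack=324
After event 4: A_seq=324 A_ack=73 B_seq=73 B_ack=324
After event 5: A_seq=324 A_ack=73 B_seq=73 B_ack=324

324 73 73 324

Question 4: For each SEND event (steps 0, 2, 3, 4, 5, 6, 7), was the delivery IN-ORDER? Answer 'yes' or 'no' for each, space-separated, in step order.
Answer: yes no yes yes no yes yes

Derivation:
Step 0: SEND seq=0 -> in-order
Step 2: SEND seq=141 -> out-of-order
Step 3: SEND seq=100 -> in-order
Step 4: SEND seq=60 -> in-order
Step 5: SEND seq=100 -> out-of-order
Step 6: SEND seq=324 -> in-order
Step 7: SEND seq=73 -> in-order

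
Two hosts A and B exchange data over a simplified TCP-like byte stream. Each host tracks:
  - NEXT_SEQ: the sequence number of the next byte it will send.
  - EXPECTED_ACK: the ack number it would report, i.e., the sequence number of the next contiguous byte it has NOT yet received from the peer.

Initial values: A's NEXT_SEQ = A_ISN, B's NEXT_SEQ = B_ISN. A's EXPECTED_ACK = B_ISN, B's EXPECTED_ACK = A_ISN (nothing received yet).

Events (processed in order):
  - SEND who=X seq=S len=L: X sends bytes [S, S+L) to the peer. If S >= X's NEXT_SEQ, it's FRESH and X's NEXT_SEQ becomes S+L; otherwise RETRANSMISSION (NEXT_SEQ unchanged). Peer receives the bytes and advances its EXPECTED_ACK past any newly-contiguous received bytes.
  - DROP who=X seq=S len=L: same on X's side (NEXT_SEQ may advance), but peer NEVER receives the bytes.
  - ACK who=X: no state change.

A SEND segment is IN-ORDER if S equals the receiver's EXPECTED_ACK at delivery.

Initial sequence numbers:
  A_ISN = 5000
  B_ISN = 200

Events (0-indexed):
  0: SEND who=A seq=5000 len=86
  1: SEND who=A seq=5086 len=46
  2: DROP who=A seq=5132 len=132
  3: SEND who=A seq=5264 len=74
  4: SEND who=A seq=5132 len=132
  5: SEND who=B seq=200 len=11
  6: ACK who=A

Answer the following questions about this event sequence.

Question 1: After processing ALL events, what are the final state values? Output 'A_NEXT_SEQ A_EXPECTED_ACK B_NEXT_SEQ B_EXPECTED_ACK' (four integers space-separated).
After event 0: A_seq=5086 A_ack=200 B_seq=200 B_ack=5086
After event 1: A_seq=5132 A_ack=200 B_seq=200 B_ack=5132
After event 2: A_seq=5264 A_ack=200 B_seq=200 B_ack=5132
After event 3: A_seq=5338 A_ack=200 B_seq=200 B_ack=5132
After event 4: A_seq=5338 A_ack=200 B_seq=200 B_ack=5338
After event 5: A_seq=5338 A_ack=211 B_seq=211 B_ack=5338
After event 6: A_seq=5338 A_ack=211 B_seq=211 B_ack=5338

Answer: 5338 211 211 5338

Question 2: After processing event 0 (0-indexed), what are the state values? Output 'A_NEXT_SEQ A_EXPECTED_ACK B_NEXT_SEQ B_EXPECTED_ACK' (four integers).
After event 0: A_seq=5086 A_ack=200 B_seq=200 B_ack=5086

5086 200 200 5086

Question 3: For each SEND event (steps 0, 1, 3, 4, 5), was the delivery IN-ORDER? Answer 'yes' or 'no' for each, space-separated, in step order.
Step 0: SEND seq=5000 -> in-order
Step 1: SEND seq=5086 -> in-order
Step 3: SEND seq=5264 -> out-of-order
Step 4: SEND seq=5132 -> in-order
Step 5: SEND seq=200 -> in-order

Answer: yes yes no yes yes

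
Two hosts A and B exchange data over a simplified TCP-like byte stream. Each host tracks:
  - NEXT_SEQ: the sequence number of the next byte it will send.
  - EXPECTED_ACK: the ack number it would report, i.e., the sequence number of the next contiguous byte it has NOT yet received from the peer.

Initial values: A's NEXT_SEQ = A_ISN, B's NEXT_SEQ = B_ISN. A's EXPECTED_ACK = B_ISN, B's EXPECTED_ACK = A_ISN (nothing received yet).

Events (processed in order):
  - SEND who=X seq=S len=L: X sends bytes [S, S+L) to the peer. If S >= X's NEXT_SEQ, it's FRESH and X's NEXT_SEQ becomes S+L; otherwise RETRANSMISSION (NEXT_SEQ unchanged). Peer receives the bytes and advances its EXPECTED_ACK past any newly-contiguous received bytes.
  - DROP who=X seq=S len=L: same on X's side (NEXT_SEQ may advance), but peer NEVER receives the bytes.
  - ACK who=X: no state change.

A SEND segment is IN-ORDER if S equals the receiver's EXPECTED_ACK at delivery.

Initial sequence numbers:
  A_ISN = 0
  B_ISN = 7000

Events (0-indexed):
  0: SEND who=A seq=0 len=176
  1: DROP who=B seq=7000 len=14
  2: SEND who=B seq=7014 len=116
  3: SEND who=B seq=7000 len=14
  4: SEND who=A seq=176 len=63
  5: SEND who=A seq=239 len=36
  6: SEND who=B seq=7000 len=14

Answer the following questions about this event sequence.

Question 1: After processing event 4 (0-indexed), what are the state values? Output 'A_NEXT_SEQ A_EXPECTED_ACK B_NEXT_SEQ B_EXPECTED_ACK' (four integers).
After event 0: A_seq=176 A_ack=7000 B_seq=7000 B_ack=176
After event 1: A_seq=176 A_ack=7000 B_seq=7014 B_ack=176
After event 2: A_seq=176 A_ack=7000 B_seq=7130 B_ack=176
After event 3: A_seq=176 A_ack=7130 B_seq=7130 B_ack=176
After event 4: A_seq=239 A_ack=7130 B_seq=7130 B_ack=239

239 7130 7130 239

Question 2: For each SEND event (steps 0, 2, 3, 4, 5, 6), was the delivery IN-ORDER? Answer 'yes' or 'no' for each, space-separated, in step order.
Answer: yes no yes yes yes no

Derivation:
Step 0: SEND seq=0 -> in-order
Step 2: SEND seq=7014 -> out-of-order
Step 3: SEND seq=7000 -> in-order
Step 4: SEND seq=176 -> in-order
Step 5: SEND seq=239 -> in-order
Step 6: SEND seq=7000 -> out-of-order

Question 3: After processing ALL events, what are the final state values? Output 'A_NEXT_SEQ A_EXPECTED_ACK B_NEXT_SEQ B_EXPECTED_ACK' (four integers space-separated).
Answer: 275 7130 7130 275

Derivation:
After event 0: A_seq=176 A_ack=7000 B_seq=7000 B_ack=176
After event 1: A_seq=176 A_ack=7000 B_seq=7014 B_ack=176
After event 2: A_seq=176 A_ack=7000 B_seq=7130 B_ack=176
After event 3: A_seq=176 A_ack=7130 B_seq=7130 B_ack=176
After event 4: A_seq=239 A_ack=7130 B_seq=7130 B_ack=239
After event 5: A_seq=275 A_ack=7130 B_seq=7130 B_ack=275
After event 6: A_seq=275 A_ack=7130 B_seq=7130 B_ack=275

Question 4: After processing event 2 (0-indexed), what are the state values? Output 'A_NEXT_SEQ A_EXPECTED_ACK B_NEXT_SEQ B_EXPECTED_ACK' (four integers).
After event 0: A_seq=176 A_ack=7000 B_seq=7000 B_ack=176
After event 1: A_seq=176 A_ack=7000 B_seq=7014 B_ack=176
After event 2: A_seq=176 A_ack=7000 B_seq=7130 B_ack=176

176 7000 7130 176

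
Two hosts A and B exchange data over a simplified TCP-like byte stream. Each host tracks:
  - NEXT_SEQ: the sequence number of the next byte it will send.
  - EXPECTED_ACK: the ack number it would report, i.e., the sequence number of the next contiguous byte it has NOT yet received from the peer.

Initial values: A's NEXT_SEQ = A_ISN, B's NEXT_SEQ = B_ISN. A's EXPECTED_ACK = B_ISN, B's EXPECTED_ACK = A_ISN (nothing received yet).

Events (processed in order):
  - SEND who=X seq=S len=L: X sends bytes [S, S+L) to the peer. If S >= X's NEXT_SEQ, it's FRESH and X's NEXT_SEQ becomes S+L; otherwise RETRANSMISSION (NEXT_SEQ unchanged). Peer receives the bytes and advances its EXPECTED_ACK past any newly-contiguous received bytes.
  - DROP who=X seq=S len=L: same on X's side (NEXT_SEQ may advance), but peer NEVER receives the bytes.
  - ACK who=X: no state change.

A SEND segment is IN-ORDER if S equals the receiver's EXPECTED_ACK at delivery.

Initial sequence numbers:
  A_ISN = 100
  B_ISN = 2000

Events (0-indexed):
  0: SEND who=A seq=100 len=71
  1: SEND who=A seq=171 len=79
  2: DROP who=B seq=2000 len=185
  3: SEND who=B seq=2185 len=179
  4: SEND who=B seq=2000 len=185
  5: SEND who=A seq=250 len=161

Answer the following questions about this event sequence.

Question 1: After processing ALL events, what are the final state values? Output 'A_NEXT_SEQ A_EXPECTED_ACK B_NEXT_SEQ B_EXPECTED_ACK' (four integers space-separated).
Answer: 411 2364 2364 411

Derivation:
After event 0: A_seq=171 A_ack=2000 B_seq=2000 B_ack=171
After event 1: A_seq=250 A_ack=2000 B_seq=2000 B_ack=250
After event 2: A_seq=250 A_ack=2000 B_seq=2185 B_ack=250
After event 3: A_seq=250 A_ack=2000 B_seq=2364 B_ack=250
After event 4: A_seq=250 A_ack=2364 B_seq=2364 B_ack=250
After event 5: A_seq=411 A_ack=2364 B_seq=2364 B_ack=411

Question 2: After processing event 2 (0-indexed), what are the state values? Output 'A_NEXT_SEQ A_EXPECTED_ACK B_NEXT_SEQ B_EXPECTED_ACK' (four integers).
After event 0: A_seq=171 A_ack=2000 B_seq=2000 B_ack=171
After event 1: A_seq=250 A_ack=2000 B_seq=2000 B_ack=250
After event 2: A_seq=250 A_ack=2000 B_seq=2185 B_ack=250

250 2000 2185 250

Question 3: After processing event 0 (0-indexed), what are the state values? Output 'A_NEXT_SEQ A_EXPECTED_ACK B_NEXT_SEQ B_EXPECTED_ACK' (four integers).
After event 0: A_seq=171 A_ack=2000 B_seq=2000 B_ack=171

171 2000 2000 171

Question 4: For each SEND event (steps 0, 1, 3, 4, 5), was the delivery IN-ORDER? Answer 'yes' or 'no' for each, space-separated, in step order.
Step 0: SEND seq=100 -> in-order
Step 1: SEND seq=171 -> in-order
Step 3: SEND seq=2185 -> out-of-order
Step 4: SEND seq=2000 -> in-order
Step 5: SEND seq=250 -> in-order

Answer: yes yes no yes yes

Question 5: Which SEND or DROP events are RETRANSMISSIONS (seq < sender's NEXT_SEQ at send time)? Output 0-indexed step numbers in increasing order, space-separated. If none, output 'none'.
Answer: 4

Derivation:
Step 0: SEND seq=100 -> fresh
Step 1: SEND seq=171 -> fresh
Step 2: DROP seq=2000 -> fresh
Step 3: SEND seq=2185 -> fresh
Step 4: SEND seq=2000 -> retransmit
Step 5: SEND seq=250 -> fresh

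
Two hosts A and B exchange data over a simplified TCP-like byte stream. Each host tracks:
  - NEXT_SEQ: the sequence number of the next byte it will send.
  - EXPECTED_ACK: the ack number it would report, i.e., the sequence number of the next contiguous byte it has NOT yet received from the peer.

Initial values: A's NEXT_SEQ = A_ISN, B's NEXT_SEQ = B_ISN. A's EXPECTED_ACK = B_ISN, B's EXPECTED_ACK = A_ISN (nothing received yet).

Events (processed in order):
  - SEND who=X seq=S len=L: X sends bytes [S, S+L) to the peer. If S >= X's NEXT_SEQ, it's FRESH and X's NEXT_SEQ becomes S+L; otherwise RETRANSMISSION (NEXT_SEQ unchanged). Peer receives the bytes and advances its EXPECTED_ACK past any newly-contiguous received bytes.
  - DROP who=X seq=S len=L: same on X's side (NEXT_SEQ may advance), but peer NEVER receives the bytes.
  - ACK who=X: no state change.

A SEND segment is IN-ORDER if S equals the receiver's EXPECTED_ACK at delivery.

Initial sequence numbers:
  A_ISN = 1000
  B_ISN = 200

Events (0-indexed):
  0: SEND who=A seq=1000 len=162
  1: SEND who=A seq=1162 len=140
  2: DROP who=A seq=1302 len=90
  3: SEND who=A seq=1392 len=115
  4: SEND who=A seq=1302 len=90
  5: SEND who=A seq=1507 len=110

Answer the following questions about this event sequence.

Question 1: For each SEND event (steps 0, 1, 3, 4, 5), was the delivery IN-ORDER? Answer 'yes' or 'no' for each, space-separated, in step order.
Step 0: SEND seq=1000 -> in-order
Step 1: SEND seq=1162 -> in-order
Step 3: SEND seq=1392 -> out-of-order
Step 4: SEND seq=1302 -> in-order
Step 5: SEND seq=1507 -> in-order

Answer: yes yes no yes yes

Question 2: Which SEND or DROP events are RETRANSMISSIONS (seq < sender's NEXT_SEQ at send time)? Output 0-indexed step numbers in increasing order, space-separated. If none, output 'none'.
Answer: 4

Derivation:
Step 0: SEND seq=1000 -> fresh
Step 1: SEND seq=1162 -> fresh
Step 2: DROP seq=1302 -> fresh
Step 3: SEND seq=1392 -> fresh
Step 4: SEND seq=1302 -> retransmit
Step 5: SEND seq=1507 -> fresh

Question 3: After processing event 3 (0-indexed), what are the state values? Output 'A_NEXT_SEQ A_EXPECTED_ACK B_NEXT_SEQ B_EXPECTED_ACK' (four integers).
After event 0: A_seq=1162 A_ack=200 B_seq=200 B_ack=1162
After event 1: A_seq=1302 A_ack=200 B_seq=200 B_ack=1302
After event 2: A_seq=1392 A_ack=200 B_seq=200 B_ack=1302
After event 3: A_seq=1507 A_ack=200 B_seq=200 B_ack=1302

1507 200 200 1302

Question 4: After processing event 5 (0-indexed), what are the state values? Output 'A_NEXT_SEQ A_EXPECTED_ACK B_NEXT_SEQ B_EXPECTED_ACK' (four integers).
After event 0: A_seq=1162 A_ack=200 B_seq=200 B_ack=1162
After event 1: A_seq=1302 A_ack=200 B_seq=200 B_ack=1302
After event 2: A_seq=1392 A_ack=200 B_seq=200 B_ack=1302
After event 3: A_seq=1507 A_ack=200 B_seq=200 B_ack=1302
After event 4: A_seq=1507 A_ack=200 B_seq=200 B_ack=1507
After event 5: A_seq=1617 A_ack=200 B_seq=200 B_ack=1617

1617 200 200 1617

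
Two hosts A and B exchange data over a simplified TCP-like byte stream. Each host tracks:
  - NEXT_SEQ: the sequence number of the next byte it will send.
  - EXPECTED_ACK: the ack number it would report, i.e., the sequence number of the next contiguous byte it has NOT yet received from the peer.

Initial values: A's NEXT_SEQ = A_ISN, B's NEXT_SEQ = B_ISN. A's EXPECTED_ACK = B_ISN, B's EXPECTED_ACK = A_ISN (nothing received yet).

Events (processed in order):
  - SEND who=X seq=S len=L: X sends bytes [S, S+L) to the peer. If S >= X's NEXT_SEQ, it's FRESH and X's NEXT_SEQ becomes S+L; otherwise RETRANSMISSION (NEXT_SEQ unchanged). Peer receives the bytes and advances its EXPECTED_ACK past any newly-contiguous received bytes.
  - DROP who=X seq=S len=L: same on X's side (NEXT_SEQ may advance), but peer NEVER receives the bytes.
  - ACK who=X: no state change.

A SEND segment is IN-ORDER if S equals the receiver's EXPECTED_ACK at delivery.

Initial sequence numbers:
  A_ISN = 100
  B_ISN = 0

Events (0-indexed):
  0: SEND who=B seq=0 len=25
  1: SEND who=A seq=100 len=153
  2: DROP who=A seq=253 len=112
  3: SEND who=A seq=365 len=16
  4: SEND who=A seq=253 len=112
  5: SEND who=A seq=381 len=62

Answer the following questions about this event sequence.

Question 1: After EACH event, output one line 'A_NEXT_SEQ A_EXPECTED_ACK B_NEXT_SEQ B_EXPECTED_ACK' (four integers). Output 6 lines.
100 25 25 100
253 25 25 253
365 25 25 253
381 25 25 253
381 25 25 381
443 25 25 443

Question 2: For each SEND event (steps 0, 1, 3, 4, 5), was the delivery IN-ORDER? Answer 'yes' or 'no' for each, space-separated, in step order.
Step 0: SEND seq=0 -> in-order
Step 1: SEND seq=100 -> in-order
Step 3: SEND seq=365 -> out-of-order
Step 4: SEND seq=253 -> in-order
Step 5: SEND seq=381 -> in-order

Answer: yes yes no yes yes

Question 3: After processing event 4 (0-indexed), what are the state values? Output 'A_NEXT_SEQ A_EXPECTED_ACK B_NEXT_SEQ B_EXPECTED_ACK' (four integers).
After event 0: A_seq=100 A_ack=25 B_seq=25 B_ack=100
After event 1: A_seq=253 A_ack=25 B_seq=25 B_ack=253
After event 2: A_seq=365 A_ack=25 B_seq=25 B_ack=253
After event 3: A_seq=381 A_ack=25 B_seq=25 B_ack=253
After event 4: A_seq=381 A_ack=25 B_seq=25 B_ack=381

381 25 25 381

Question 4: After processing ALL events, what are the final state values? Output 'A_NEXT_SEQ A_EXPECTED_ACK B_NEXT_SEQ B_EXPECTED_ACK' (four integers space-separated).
After event 0: A_seq=100 A_ack=25 B_seq=25 B_ack=100
After event 1: A_seq=253 A_ack=25 B_seq=25 B_ack=253
After event 2: A_seq=365 A_ack=25 B_seq=25 B_ack=253
After event 3: A_seq=381 A_ack=25 B_seq=25 B_ack=253
After event 4: A_seq=381 A_ack=25 B_seq=25 B_ack=381
After event 5: A_seq=443 A_ack=25 B_seq=25 B_ack=443

Answer: 443 25 25 443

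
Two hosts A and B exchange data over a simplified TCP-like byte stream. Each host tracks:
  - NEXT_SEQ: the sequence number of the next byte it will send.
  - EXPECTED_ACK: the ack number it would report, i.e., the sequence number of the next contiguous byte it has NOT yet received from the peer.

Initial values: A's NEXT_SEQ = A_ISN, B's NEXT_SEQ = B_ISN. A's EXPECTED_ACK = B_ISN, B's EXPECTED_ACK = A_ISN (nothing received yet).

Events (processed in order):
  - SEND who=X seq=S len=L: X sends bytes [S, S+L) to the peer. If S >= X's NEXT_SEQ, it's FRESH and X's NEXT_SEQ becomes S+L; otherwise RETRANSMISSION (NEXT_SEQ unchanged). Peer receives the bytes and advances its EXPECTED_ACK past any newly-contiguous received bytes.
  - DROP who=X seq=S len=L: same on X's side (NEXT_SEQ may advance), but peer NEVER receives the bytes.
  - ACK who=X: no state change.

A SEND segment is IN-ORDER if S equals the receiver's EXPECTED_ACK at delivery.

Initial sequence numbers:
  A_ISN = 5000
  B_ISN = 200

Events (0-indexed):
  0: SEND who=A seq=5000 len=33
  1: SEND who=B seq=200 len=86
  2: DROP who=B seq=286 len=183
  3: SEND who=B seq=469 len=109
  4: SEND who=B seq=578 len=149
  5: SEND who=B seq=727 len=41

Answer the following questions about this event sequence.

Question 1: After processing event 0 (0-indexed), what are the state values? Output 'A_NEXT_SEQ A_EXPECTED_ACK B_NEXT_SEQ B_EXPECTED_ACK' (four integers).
After event 0: A_seq=5033 A_ack=200 B_seq=200 B_ack=5033

5033 200 200 5033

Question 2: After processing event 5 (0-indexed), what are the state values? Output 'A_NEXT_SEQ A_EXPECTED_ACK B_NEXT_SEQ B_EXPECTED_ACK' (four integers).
After event 0: A_seq=5033 A_ack=200 B_seq=200 B_ack=5033
After event 1: A_seq=5033 A_ack=286 B_seq=286 B_ack=5033
After event 2: A_seq=5033 A_ack=286 B_seq=469 B_ack=5033
After event 3: A_seq=5033 A_ack=286 B_seq=578 B_ack=5033
After event 4: A_seq=5033 A_ack=286 B_seq=727 B_ack=5033
After event 5: A_seq=5033 A_ack=286 B_seq=768 B_ack=5033

5033 286 768 5033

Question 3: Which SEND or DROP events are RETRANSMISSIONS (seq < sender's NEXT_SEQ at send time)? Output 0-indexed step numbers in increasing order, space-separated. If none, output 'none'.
Step 0: SEND seq=5000 -> fresh
Step 1: SEND seq=200 -> fresh
Step 2: DROP seq=286 -> fresh
Step 3: SEND seq=469 -> fresh
Step 4: SEND seq=578 -> fresh
Step 5: SEND seq=727 -> fresh

Answer: none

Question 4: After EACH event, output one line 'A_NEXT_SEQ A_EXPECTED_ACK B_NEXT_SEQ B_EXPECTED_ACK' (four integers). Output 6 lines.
5033 200 200 5033
5033 286 286 5033
5033 286 469 5033
5033 286 578 5033
5033 286 727 5033
5033 286 768 5033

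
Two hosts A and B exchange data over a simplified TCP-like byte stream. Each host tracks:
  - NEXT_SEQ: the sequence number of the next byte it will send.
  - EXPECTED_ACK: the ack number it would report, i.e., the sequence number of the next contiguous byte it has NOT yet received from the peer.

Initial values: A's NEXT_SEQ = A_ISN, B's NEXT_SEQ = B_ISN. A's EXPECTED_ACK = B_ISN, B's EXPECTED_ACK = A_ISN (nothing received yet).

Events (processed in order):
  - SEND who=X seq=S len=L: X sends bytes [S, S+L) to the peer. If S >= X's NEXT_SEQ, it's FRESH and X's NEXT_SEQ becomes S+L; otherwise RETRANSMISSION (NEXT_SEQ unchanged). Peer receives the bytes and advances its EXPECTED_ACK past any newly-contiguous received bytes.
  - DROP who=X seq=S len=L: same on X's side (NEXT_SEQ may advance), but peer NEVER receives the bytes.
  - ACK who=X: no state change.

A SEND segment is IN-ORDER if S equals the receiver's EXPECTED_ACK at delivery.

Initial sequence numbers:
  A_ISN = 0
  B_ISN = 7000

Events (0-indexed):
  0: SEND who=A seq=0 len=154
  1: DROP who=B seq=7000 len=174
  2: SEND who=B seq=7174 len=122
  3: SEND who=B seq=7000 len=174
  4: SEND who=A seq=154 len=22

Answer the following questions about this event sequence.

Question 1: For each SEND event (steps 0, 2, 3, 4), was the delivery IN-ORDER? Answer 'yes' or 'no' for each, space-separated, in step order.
Step 0: SEND seq=0 -> in-order
Step 2: SEND seq=7174 -> out-of-order
Step 3: SEND seq=7000 -> in-order
Step 4: SEND seq=154 -> in-order

Answer: yes no yes yes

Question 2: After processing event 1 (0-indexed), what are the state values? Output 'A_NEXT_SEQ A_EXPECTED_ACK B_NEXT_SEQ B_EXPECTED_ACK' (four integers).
After event 0: A_seq=154 A_ack=7000 B_seq=7000 B_ack=154
After event 1: A_seq=154 A_ack=7000 B_seq=7174 B_ack=154

154 7000 7174 154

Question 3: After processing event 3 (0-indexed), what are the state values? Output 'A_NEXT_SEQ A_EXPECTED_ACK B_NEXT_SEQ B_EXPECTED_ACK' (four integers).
After event 0: A_seq=154 A_ack=7000 B_seq=7000 B_ack=154
After event 1: A_seq=154 A_ack=7000 B_seq=7174 B_ack=154
After event 2: A_seq=154 A_ack=7000 B_seq=7296 B_ack=154
After event 3: A_seq=154 A_ack=7296 B_seq=7296 B_ack=154

154 7296 7296 154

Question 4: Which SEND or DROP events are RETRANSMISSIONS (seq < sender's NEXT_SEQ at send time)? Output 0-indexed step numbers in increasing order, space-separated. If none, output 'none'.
Step 0: SEND seq=0 -> fresh
Step 1: DROP seq=7000 -> fresh
Step 2: SEND seq=7174 -> fresh
Step 3: SEND seq=7000 -> retransmit
Step 4: SEND seq=154 -> fresh

Answer: 3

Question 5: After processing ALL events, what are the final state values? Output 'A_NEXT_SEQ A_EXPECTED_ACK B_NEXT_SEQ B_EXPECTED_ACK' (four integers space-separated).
After event 0: A_seq=154 A_ack=7000 B_seq=7000 B_ack=154
After event 1: A_seq=154 A_ack=7000 B_seq=7174 B_ack=154
After event 2: A_seq=154 A_ack=7000 B_seq=7296 B_ack=154
After event 3: A_seq=154 A_ack=7296 B_seq=7296 B_ack=154
After event 4: A_seq=176 A_ack=7296 B_seq=7296 B_ack=176

Answer: 176 7296 7296 176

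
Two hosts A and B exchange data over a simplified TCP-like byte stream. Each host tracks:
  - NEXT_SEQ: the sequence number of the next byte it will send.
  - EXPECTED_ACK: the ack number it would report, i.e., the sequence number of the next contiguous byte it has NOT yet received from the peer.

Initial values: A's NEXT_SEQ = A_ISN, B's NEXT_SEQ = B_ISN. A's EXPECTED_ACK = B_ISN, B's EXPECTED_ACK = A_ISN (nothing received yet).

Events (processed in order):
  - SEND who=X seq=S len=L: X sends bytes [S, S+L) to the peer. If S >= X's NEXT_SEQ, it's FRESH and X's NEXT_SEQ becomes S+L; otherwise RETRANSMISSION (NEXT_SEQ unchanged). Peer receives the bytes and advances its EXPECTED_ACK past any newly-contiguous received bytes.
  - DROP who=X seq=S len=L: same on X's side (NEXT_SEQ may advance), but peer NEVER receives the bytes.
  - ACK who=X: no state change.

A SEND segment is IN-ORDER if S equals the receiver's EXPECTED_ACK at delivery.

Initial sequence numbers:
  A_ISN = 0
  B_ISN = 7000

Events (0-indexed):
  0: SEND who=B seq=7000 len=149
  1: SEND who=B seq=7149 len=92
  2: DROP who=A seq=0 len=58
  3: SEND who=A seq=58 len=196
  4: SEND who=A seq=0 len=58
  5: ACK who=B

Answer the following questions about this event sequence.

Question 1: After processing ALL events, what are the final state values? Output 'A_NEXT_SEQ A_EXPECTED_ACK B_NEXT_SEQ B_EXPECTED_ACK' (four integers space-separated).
Answer: 254 7241 7241 254

Derivation:
After event 0: A_seq=0 A_ack=7149 B_seq=7149 B_ack=0
After event 1: A_seq=0 A_ack=7241 B_seq=7241 B_ack=0
After event 2: A_seq=58 A_ack=7241 B_seq=7241 B_ack=0
After event 3: A_seq=254 A_ack=7241 B_seq=7241 B_ack=0
After event 4: A_seq=254 A_ack=7241 B_seq=7241 B_ack=254
After event 5: A_seq=254 A_ack=7241 B_seq=7241 B_ack=254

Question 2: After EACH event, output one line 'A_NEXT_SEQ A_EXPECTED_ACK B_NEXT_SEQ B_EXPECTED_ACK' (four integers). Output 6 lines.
0 7149 7149 0
0 7241 7241 0
58 7241 7241 0
254 7241 7241 0
254 7241 7241 254
254 7241 7241 254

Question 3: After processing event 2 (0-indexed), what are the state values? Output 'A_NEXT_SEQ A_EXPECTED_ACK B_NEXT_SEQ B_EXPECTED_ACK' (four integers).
After event 0: A_seq=0 A_ack=7149 B_seq=7149 B_ack=0
After event 1: A_seq=0 A_ack=7241 B_seq=7241 B_ack=0
After event 2: A_seq=58 A_ack=7241 B_seq=7241 B_ack=0

58 7241 7241 0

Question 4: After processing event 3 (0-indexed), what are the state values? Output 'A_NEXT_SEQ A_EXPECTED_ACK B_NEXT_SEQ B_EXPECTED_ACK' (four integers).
After event 0: A_seq=0 A_ack=7149 B_seq=7149 B_ack=0
After event 1: A_seq=0 A_ack=7241 B_seq=7241 B_ack=0
After event 2: A_seq=58 A_ack=7241 B_seq=7241 B_ack=0
After event 3: A_seq=254 A_ack=7241 B_seq=7241 B_ack=0

254 7241 7241 0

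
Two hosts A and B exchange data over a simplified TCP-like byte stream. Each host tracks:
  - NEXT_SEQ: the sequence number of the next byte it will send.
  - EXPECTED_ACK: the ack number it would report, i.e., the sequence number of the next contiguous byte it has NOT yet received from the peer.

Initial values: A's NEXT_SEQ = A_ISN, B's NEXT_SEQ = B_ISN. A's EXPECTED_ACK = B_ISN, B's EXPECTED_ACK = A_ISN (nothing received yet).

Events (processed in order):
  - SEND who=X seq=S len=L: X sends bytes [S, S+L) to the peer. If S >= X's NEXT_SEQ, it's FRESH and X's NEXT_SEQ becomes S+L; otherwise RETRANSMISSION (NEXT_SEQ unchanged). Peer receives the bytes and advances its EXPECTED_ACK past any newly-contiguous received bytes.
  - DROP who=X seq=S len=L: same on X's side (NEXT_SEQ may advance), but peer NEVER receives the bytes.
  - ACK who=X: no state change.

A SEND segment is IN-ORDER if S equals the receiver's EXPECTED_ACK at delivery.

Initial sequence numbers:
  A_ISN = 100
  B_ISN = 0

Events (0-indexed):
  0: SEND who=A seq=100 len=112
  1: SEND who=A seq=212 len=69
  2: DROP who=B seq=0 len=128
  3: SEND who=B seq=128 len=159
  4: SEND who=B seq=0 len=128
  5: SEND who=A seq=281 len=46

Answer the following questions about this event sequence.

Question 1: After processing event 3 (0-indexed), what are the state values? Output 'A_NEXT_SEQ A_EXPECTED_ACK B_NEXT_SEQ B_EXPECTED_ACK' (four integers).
After event 0: A_seq=212 A_ack=0 B_seq=0 B_ack=212
After event 1: A_seq=281 A_ack=0 B_seq=0 B_ack=281
After event 2: A_seq=281 A_ack=0 B_seq=128 B_ack=281
After event 3: A_seq=281 A_ack=0 B_seq=287 B_ack=281

281 0 287 281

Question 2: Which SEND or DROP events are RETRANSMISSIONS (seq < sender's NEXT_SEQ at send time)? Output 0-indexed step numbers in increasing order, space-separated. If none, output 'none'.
Answer: 4

Derivation:
Step 0: SEND seq=100 -> fresh
Step 1: SEND seq=212 -> fresh
Step 2: DROP seq=0 -> fresh
Step 3: SEND seq=128 -> fresh
Step 4: SEND seq=0 -> retransmit
Step 5: SEND seq=281 -> fresh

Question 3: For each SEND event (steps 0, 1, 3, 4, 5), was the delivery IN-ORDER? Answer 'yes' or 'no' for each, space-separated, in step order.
Answer: yes yes no yes yes

Derivation:
Step 0: SEND seq=100 -> in-order
Step 1: SEND seq=212 -> in-order
Step 3: SEND seq=128 -> out-of-order
Step 4: SEND seq=0 -> in-order
Step 5: SEND seq=281 -> in-order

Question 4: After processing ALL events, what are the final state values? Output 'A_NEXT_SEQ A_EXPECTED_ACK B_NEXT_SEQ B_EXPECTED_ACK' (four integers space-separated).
Answer: 327 287 287 327

Derivation:
After event 0: A_seq=212 A_ack=0 B_seq=0 B_ack=212
After event 1: A_seq=281 A_ack=0 B_seq=0 B_ack=281
After event 2: A_seq=281 A_ack=0 B_seq=128 B_ack=281
After event 3: A_seq=281 A_ack=0 B_seq=287 B_ack=281
After event 4: A_seq=281 A_ack=287 B_seq=287 B_ack=281
After event 5: A_seq=327 A_ack=287 B_seq=287 B_ack=327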